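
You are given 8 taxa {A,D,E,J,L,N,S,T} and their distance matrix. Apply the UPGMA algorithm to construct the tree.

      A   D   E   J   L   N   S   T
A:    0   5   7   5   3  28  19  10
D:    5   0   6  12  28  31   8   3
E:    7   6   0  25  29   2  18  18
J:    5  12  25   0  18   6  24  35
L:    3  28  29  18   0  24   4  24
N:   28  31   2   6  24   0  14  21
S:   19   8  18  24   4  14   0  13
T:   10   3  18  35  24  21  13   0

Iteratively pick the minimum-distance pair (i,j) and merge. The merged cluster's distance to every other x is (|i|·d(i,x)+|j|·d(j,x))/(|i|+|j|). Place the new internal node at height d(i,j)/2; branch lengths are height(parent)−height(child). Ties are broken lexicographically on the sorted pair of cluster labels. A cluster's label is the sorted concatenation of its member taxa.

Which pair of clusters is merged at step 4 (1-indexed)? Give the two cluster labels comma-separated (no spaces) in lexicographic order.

DT,S

step 1: merge (E,N) at d=2; branch lengths E→1, N→1; new cluster EN
  updated: d(A,EN)=35/2, d(D,EN)=37/2, d(EN,J)=31/2, d(EN,L)=53/2, d(EN,S)=16, d(EN,T)=39/2
step 2: merge (A,L) at d=3; branch lengths A→3/2, L→3/2; new cluster AL
  updated: d(AL,D)=33/2, d(AL,EN)=22, d(AL,J)=23/2, d(AL,S)=23/2, d(AL,T)=17
step 3: merge (D,T) at d=3; branch lengths D→3/2, T→3/2; new cluster DT
  updated: d(AL,DT)=67/4, d(DT,EN)=19, d(DT,J)=47/2, d(DT,S)=21/2
step 4: merge (DT,S) at d=21/2; branch lengths DT→15/4, S→21/4; new cluster DST
  updated: d(AL,DST)=15, d(DST,EN)=18, d(DST,J)=71/3
step 5: merge (AL,J) at d=23/2; branch lengths AL→17/4, J→23/4; new cluster AJL
  updated: d(AJL,DST)=161/9, d(AJL,EN)=119/6
step 6: merge (AJL,DST) at d=161/9; branch lengths AJL→115/36, DST→133/36; new cluster ADJLST
  updated: d(ADJLST,EN)=227/12
step 7: merge (ADJLST,EN) at d=227/12; branch lengths ADJLST→37/72, EN→203/24; new cluster ADEJLNST
final tree: ((((A:3/2,L:3/2):17/4,J:23/4):115/36,((D:3/2,T:3/2):15/4,S:21/4):133/36):37/72,(E:1,N:1):203/24)
total length: 1543/36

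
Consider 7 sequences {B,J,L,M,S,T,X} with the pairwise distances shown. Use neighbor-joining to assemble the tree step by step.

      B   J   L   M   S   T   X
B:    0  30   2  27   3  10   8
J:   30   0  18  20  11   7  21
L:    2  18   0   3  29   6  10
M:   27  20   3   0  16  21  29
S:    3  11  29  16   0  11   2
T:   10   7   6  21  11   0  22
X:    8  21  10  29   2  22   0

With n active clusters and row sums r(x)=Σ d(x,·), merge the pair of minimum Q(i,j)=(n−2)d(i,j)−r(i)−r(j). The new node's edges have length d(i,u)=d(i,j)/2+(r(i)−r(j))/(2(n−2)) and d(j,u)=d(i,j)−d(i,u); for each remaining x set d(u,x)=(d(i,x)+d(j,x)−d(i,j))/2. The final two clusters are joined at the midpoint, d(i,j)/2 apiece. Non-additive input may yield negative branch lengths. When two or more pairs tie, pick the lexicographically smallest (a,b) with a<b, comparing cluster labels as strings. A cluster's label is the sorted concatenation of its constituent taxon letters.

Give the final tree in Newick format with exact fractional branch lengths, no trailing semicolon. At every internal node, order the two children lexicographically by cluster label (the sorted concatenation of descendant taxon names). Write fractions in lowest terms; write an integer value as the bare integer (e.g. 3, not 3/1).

iteration 1: select L,M (d=3, Q=-169); attach at lengths (-33/10, 63/10); label the merged cluster LM
  updated: d(B,LM)=13, d(J,LM)=35/2, d(LM,S)=21, d(LM,T)=12, d(LM,X)=18
iteration 2: select J,T (d=7, Q=-241/2); attach at lengths (105/16, 7/16); label the merged cluster JT
  updated: d(B,JT)=33/2, d(JT,LM)=45/4, d(JT,S)=15/2, d(JT,X)=18
iteration 3: select JT,LM (d=45/4, Q=-331/4); attach at lengths (95/24, 175/24); label the merged cluster JLMT
  updated: d(B,JLMT)=73/8, d(JLMT,S)=69/8, d(JLMT,X)=99/8
iteration 4: select B,JLMT (d=73/8, Q=-32); attach at lengths (33/16, 113/16); label the merged cluster BJLMT
  updated: d(BJLMT,S)=5/4, d(BJLMT,X)=45/8
iteration 5: select BJLMT,S (d=5/4, Q=-71/8); attach at lengths (39/16, -19/16); label the merged cluster BJLMST
  updated: d(BJLMST,X)=51/16
iteration 6: select BJLMST,X (d=51/16); attach at lengths (51/32, 51/32); label the merged cluster BJLMSTX
final tree: (((B:33/16,((J:105/16,T:7/16):95/24,(L:-33/10,M:63/10):175/24):113/16):39/16,S:-19/16):51/32,X:51/32)
total length: 557/16

(((B:33/16,((J:105/16,T:7/16):95/24,(L:-33/10,M:63/10):175/24):113/16):39/16,S:-19/16):51/32,X:51/32)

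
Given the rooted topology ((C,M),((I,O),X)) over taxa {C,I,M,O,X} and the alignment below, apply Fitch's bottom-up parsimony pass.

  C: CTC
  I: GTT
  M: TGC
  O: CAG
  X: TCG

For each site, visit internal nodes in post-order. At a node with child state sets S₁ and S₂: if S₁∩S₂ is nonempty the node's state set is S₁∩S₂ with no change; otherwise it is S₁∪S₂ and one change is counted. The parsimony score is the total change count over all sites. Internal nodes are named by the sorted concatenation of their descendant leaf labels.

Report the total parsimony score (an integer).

CM@0: {C} ∪ {T} = {C,T} (union, +1)
IO@0: {G} ∪ {C} = {C,G} (union, +1)
IOX@0: {C,G} ∪ {T} = {C,G,T} (union, +1)
CIMOX@0: {C,T} ∩ {C,G,T} = {C,T} (intersection, +0)
CM@1: {T} ∪ {G} = {G,T} (union, +1)
IO@1: {T} ∪ {A} = {A,T} (union, +1)
IOX@1: {A,T} ∪ {C} = {A,C,T} (union, +1)
CIMOX@1: {G,T} ∩ {A,C,T} = {T} (intersection, +0)
CM@2: {C} ∩ {C} = {C} (intersection, +0)
IO@2: {T} ∪ {G} = {G,T} (union, +1)
IOX@2: {G,T} ∩ {G} = {G} (intersection, +0)
CIMOX@2: {C} ∪ {G} = {C,G} (union, +1)
per-site changes: [3, 3, 2]; total = 8

8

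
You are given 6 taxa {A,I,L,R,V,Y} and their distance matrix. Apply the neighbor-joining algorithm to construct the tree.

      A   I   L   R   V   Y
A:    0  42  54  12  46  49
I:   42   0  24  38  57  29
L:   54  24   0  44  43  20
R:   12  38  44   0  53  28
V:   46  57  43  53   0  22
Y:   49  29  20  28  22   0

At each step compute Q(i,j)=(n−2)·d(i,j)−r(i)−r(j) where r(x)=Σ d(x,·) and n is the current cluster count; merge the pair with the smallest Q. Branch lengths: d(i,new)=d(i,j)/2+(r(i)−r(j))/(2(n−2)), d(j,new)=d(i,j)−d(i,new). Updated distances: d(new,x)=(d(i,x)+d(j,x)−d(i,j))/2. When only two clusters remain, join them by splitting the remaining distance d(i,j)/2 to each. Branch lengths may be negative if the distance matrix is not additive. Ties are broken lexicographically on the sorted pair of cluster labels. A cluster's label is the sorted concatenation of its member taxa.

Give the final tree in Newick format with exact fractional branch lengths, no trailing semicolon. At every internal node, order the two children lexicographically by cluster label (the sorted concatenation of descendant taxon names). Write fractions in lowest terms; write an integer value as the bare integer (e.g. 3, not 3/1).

((((A:19/2,R:5/2):157/8,(V:64/3,Y:2/3):59/8):55/8,I:101/8):91/16,L:91/16)

1. join A+R (d=12, Q=-330) ⇒ AR; edges |A|=19/2, |R|=5/2
  updated: d(AR,I)=34, d(AR,L)=43, d(AR,V)=87/2, d(AR,Y)=65/2
2. join V+Y (d=22, Q=-203) ⇒ VY; edges |V|=64/3, |Y|=2/3
  updated: d(AR,VY)=27, d(I,VY)=32, d(L,VY)=41/2
3. join AR+VY (d=27, Q=-259/2) ⇒ ARVY; edges |AR|=157/8, |VY|=59/8
  updated: d(ARVY,I)=39/2, d(ARVY,L)=73/4
4. join ARVY+I (d=39/2, Q=-247/4) ⇒ AIRVY; edges |ARVY|=55/8, |I|=101/8
  updated: d(AIRVY,L)=91/8
5. join AIRVY+L (d=91/8) ⇒ AILRVY; edges |AIRVY|=91/16, |L|=91/16
final tree: ((((A:19/2,R:5/2):157/8,(V:64/3,Y:2/3):59/8):55/8,I:101/8):91/16,L:91/16)
total length: 735/8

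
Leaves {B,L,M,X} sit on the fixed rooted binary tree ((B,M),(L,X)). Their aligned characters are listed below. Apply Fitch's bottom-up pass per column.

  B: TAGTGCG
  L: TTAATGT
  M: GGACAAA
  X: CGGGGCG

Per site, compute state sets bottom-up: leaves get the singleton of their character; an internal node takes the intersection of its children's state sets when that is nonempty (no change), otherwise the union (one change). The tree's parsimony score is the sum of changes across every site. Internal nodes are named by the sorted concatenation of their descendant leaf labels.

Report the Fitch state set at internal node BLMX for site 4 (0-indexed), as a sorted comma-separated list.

G

[col 0] BM: children B:{T}, M:{G} ∪→ {G,T}; cost 1
[col 0] LX: children L:{T}, X:{C} ∪→ {C,T}; cost 1
[col 0] BLMX: children BM:{G,T}, LX:{C,T} ∩→ {T}; cost 0
[col 1] BM: children B:{A}, M:{G} ∪→ {A,G}; cost 1
[col 1] LX: children L:{T}, X:{G} ∪→ {G,T}; cost 1
[col 1] BLMX: children BM:{A,G}, LX:{G,T} ∩→ {G}; cost 0
[col 2] BM: children B:{G}, M:{A} ∪→ {A,G}; cost 1
[col 2] LX: children L:{A}, X:{G} ∪→ {A,G}; cost 1
[col 2] BLMX: children BM:{A,G}, LX:{A,G} ∩→ {A,G}; cost 0
[col 3] BM: children B:{T}, M:{C} ∪→ {C,T}; cost 1
[col 3] LX: children L:{A}, X:{G} ∪→ {A,G}; cost 1
[col 3] BLMX: children BM:{C,T}, LX:{A,G} ∪→ {A,C,G,T}; cost 1
[col 4] BM: children B:{G}, M:{A} ∪→ {A,G}; cost 1
[col 4] LX: children L:{T}, X:{G} ∪→ {G,T}; cost 1
[col 4] BLMX: children BM:{A,G}, LX:{G,T} ∩→ {G}; cost 0
[col 5] BM: children B:{C}, M:{A} ∪→ {A,C}; cost 1
[col 5] LX: children L:{G}, X:{C} ∪→ {C,G}; cost 1
[col 5] BLMX: children BM:{A,C}, LX:{C,G} ∩→ {C}; cost 0
[col 6] BM: children B:{G}, M:{A} ∪→ {A,G}; cost 1
[col 6] LX: children L:{T}, X:{G} ∪→ {G,T}; cost 1
[col 6] BLMX: children BM:{A,G}, LX:{G,T} ∩→ {G}; cost 0
per-site changes: [2, 2, 2, 3, 2, 2, 2]; total = 15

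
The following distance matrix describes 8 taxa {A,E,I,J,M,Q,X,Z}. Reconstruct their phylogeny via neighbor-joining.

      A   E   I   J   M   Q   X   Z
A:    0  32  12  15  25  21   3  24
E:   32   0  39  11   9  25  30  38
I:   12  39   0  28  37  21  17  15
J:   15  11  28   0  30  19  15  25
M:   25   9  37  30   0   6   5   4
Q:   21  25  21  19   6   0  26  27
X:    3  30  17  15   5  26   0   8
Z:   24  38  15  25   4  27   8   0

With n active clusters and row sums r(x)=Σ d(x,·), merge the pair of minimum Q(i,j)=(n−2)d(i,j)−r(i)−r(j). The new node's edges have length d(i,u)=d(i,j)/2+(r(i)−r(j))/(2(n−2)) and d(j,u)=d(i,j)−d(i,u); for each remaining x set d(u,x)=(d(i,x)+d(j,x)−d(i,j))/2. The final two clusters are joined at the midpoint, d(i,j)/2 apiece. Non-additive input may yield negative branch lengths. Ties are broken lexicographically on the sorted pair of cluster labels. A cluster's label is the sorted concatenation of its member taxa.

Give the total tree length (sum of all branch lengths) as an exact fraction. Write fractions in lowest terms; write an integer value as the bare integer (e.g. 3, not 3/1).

iteration 1: select E,J (d=11, Q=-261); attach at lengths (107/12, 25/12); label the merged cluster EJ
  updated: d(A,EJ)=18, d(EJ,I)=28, d(EJ,M)=14, d(EJ,Q)=33/2, d(EJ,X)=17, d(EJ,Z)=26
iteration 2: select M,Q (d=6, Q=-357/2); attach at lengths (7/20, 113/20); label the merged cluster MQ
  updated: d(A,MQ)=20, d(EJ,MQ)=49/4, d(I,MQ)=26, d(MQ,X)=25/2, d(MQ,Z)=25/2
iteration 3: select EJ,MQ (d=49/4, Q=-271/2); attach at lengths (67/8, 31/8); label the merged cluster EJMQ
  updated: d(A,EJMQ)=103/8, d(EJMQ,I)=167/8, d(EJMQ,X)=69/8, d(EJMQ,Z)=105/8
iteration 4: select A,I (d=12, Q=-323/4); attach at lengths (23/6, 49/6); label the merged cluster AI
  updated: d(AI,EJMQ)=87/8, d(AI,X)=4, d(AI,Z)=27/2
iteration 5: select AI,X (d=4, Q=-41); attach at lengths (63/16, 1/16); label the merged cluster AIX
  updated: d(AIX,EJMQ)=31/4, d(AIX,Z)=35/4
iteration 6: select AIX,EJMQ (d=31/4, Q=-237/8); attach at lengths (27/16, 97/16); label the merged cluster AEIJMQX
  updated: d(AEIJMQX,Z)=113/16
iteration 7: select AEIJMQX,Z (d=113/16); attach at lengths (113/32, 113/32); label the merged cluster AEIJMQXZ
final tree: ((((A:23/6,I:49/6):63/16,X:1/16):27/16,((E:107/12,J:25/12):67/8,(M:7/20,Q:113/20):31/8):97/16):113/32,Z:113/32)
total length: 961/16

961/16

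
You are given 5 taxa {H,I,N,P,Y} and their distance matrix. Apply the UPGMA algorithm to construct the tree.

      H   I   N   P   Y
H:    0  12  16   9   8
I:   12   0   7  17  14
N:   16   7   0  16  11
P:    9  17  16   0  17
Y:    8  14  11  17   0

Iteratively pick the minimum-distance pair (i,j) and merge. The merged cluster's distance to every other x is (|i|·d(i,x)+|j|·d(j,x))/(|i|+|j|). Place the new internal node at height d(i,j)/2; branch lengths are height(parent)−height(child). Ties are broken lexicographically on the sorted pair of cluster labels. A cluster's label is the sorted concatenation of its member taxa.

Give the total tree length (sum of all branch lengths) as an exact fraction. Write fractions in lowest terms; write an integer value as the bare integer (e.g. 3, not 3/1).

step 1: merge (I,N) at d=7; branch lengths I→7/2, N→7/2; new cluster IN
  updated: d(H,IN)=14, d(IN,P)=33/2, d(IN,Y)=25/2
step 2: merge (H,Y) at d=8; branch lengths H→4, Y→4; new cluster HY
  updated: d(HY,IN)=53/4, d(HY,P)=13
step 3: merge (HY,P) at d=13; branch lengths HY→5/2, P→13/2; new cluster HPY
  updated: d(HPY,IN)=43/3
step 4: merge (HPY,IN) at d=43/3; branch lengths HPY→2/3, IN→11/3; new cluster HINPY
final tree: (((H:4,Y:4):5/2,P:13/2):2/3,(I:7/2,N:7/2):11/3)
total length: 85/3

85/3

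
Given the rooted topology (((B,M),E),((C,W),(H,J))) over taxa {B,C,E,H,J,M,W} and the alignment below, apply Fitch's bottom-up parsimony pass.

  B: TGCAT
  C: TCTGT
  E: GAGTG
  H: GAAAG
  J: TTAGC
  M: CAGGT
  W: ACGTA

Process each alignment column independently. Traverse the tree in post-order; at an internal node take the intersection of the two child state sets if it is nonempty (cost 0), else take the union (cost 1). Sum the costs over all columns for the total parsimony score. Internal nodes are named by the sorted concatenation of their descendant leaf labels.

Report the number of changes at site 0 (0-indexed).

BM@0: {T} ∪ {C} = {C,T} (union, +1)
BEM@0: {C,T} ∪ {G} = {C,G,T} (union, +1)
CW@0: {T} ∪ {A} = {A,T} (union, +1)
HJ@0: {G} ∪ {T} = {G,T} (union, +1)
CHJW@0: {A,T} ∩ {G,T} = {T} (intersection, +0)
BCEHJMW@0: {C,G,T} ∩ {T} = {T} (intersection, +0)
BM@1: {G} ∪ {A} = {A,G} (union, +1)
BEM@1: {A,G} ∩ {A} = {A} (intersection, +0)
CW@1: {C} ∩ {C} = {C} (intersection, +0)
HJ@1: {A} ∪ {T} = {A,T} (union, +1)
CHJW@1: {C} ∪ {A,T} = {A,C,T} (union, +1)
BCEHJMW@1: {A} ∩ {A,C,T} = {A} (intersection, +0)
BM@2: {C} ∪ {G} = {C,G} (union, +1)
BEM@2: {C,G} ∩ {G} = {G} (intersection, +0)
CW@2: {T} ∪ {G} = {G,T} (union, +1)
HJ@2: {A} ∩ {A} = {A} (intersection, +0)
CHJW@2: {G,T} ∪ {A} = {A,G,T} (union, +1)
BCEHJMW@2: {G} ∩ {A,G,T} = {G} (intersection, +0)
BM@3: {A} ∪ {G} = {A,G} (union, +1)
BEM@3: {A,G} ∪ {T} = {A,G,T} (union, +1)
CW@3: {G} ∪ {T} = {G,T} (union, +1)
HJ@3: {A} ∪ {G} = {A,G} (union, +1)
CHJW@3: {G,T} ∩ {A,G} = {G} (intersection, +0)
BCEHJMW@3: {A,G,T} ∩ {G} = {G} (intersection, +0)
BM@4: {T} ∩ {T} = {T} (intersection, +0)
BEM@4: {T} ∪ {G} = {G,T} (union, +1)
CW@4: {T} ∪ {A} = {A,T} (union, +1)
HJ@4: {G} ∪ {C} = {C,G} (union, +1)
CHJW@4: {A,T} ∪ {C,G} = {A,C,G,T} (union, +1)
BCEHJMW@4: {G,T} ∩ {A,C,G,T} = {G,T} (intersection, +0)
per-site changes: [4, 3, 3, 4, 4]; total = 18

4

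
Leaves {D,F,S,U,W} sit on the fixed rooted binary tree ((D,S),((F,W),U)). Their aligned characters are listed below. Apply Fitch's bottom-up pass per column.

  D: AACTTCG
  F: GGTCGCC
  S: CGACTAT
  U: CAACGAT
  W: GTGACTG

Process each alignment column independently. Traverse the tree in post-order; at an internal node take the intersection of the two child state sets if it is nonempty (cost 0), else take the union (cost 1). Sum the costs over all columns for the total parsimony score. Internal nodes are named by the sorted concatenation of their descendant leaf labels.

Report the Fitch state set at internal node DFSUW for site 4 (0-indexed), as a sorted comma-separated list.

DS@0: {A} ∪ {C} = {A,C} (union, +1)
FW@0: {G} ∩ {G} = {G} (intersection, +0)
FUW@0: {G} ∪ {C} = {C,G} (union, +1)
DFSUW@0: {A,C} ∩ {C,G} = {C} (intersection, +0)
DS@1: {A} ∪ {G} = {A,G} (union, +1)
FW@1: {G} ∪ {T} = {G,T} (union, +1)
FUW@1: {G,T} ∪ {A} = {A,G,T} (union, +1)
DFSUW@1: {A,G} ∩ {A,G,T} = {A,G} (intersection, +0)
DS@2: {C} ∪ {A} = {A,C} (union, +1)
FW@2: {T} ∪ {G} = {G,T} (union, +1)
FUW@2: {G,T} ∪ {A} = {A,G,T} (union, +1)
DFSUW@2: {A,C} ∩ {A,G,T} = {A} (intersection, +0)
DS@3: {T} ∪ {C} = {C,T} (union, +1)
FW@3: {C} ∪ {A} = {A,C} (union, +1)
FUW@3: {A,C} ∩ {C} = {C} (intersection, +0)
DFSUW@3: {C,T} ∩ {C} = {C} (intersection, +0)
DS@4: {T} ∩ {T} = {T} (intersection, +0)
FW@4: {G} ∪ {C} = {C,G} (union, +1)
FUW@4: {C,G} ∩ {G} = {G} (intersection, +0)
DFSUW@4: {T} ∪ {G} = {G,T} (union, +1)
DS@5: {C} ∪ {A} = {A,C} (union, +1)
FW@5: {C} ∪ {T} = {C,T} (union, +1)
FUW@5: {C,T} ∪ {A} = {A,C,T} (union, +1)
DFSUW@5: {A,C} ∩ {A,C,T} = {A,C} (intersection, +0)
DS@6: {G} ∪ {T} = {G,T} (union, +1)
FW@6: {C} ∪ {G} = {C,G} (union, +1)
FUW@6: {C,G} ∪ {T} = {C,G,T} (union, +1)
DFSUW@6: {G,T} ∩ {C,G,T} = {G,T} (intersection, +0)
per-site changes: [2, 3, 3, 2, 2, 3, 3]; total = 18

G,T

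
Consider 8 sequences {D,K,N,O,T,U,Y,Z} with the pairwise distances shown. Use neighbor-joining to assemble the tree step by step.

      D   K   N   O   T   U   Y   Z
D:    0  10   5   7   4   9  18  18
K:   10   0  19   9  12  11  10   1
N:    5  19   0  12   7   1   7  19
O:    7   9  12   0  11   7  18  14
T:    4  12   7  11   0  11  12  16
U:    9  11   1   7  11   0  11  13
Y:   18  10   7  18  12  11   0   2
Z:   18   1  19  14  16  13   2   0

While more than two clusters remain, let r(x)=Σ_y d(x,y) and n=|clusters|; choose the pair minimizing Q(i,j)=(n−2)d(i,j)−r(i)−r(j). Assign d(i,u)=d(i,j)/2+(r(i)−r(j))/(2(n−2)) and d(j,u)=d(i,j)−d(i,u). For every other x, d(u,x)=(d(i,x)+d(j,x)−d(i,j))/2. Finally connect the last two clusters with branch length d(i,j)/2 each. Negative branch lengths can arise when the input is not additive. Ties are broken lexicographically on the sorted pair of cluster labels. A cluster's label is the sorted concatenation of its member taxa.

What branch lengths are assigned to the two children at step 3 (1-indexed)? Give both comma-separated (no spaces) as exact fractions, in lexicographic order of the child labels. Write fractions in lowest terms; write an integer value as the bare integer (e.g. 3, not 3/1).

iteration 1: select K,Z (d=1, Q=-149); attach at lengths (-5/12, 17/12); label the merged cluster KZ
  updated: d(D,KZ)=27/2, d(KZ,N)=37/2, d(KZ,O)=11, d(KZ,T)=27/2, d(KZ,U)=23/2, d(KZ,Y)=11/2
iteration 2: select KZ,Y (d=11/2, Q=-235/2); attach at lengths (59/20, 51/20); label the merged cluster KYZ
  updated: d(D,KYZ)=13, d(KYZ,N)=10, d(KYZ,O)=47/4, d(KYZ,T)=10, d(KYZ,U)=17/2
iteration 3: select N,U (d=1, Q=-135/2); attach at lengths (5/16, 11/16); label the merged cluster NU
  updated: d(D,NU)=13/2, d(KYZ,NU)=35/4, d(NU,O)=9, d(NU,T)=17/2
iteration 4: select D,T (d=4, Q=-52); attach at lengths (3/2, 5/2); label the merged cluster DT
  updated: d(DT,KYZ)=19/2, d(DT,NU)=11/2, d(DT,O)=7
iteration 5: select DT,O (d=7, Q=-143/4); attach at lengths (33/16, 79/16); label the merged cluster DOT
  updated: d(DOT,KYZ)=57/8, d(DOT,NU)=15/4
iteration 6: select DOT,KYZ (d=57/8, Q=-157/8); attach at lengths (17/16, 97/16); label the merged cluster DKOTYZ
  updated: d(DKOTYZ,NU)=43/16
iteration 7: select DKOTYZ,NU (d=43/16); attach at lengths (43/32, 43/32); label the merged cluster DKNOTUYZ
final tree: ((((D:3/2,T:5/2):33/16,O:79/16):17/16,((K:-5/12,Z:17/12):59/20,Y:51/20):97/16):43/32,(N:5/16,U:11/16):43/32)
total length: 453/16

5/16,11/16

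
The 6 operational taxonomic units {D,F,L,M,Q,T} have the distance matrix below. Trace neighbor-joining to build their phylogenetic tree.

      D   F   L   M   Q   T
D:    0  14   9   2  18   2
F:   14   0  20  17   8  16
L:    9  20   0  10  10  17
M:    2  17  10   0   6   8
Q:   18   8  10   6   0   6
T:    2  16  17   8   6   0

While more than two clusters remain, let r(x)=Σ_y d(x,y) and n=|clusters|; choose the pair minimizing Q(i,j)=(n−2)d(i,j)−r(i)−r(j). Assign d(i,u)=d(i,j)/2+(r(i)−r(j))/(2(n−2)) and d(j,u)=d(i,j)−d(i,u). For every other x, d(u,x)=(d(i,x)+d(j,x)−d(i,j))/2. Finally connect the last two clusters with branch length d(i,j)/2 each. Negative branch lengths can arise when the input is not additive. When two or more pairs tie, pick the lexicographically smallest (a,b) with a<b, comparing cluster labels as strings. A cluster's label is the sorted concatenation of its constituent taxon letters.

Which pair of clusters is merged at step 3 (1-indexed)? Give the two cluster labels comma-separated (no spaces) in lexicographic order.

DT,M

step 1: merge (F,Q) at d=8, Q=-91; branch lengths F→59/8, Q→5/8; new cluster FQ
  updated: d(D,FQ)=12, d(FQ,L)=11, d(FQ,M)=15/2, d(FQ,T)=7
step 2: merge (D,T) at d=2, Q=-53; branch lengths D→-1/2, T→5/2; new cluster DT
  updated: d(DT,FQ)=17/2, d(DT,L)=12, d(DT,M)=4
step 3: merge (DT,M) at d=4, Q=-38; branch lengths DT→11/4, M→5/4; new cluster DMT
  updated: d(DMT,FQ)=6, d(DMT,L)=9
step 4: merge (DMT,FQ) at d=6, Q=-26; branch lengths DMT→2, FQ→4; new cluster DFMQT
  updated: d(DFMQT,L)=7
step 5: merge (DFMQT,L) at d=7; branch lengths DFMQT→7/2, L→7/2; new cluster DFLMQT
final tree: ((((D:-1/2,T:5/2):11/4,M:5/4):2,(F:59/8,Q:5/8):4):7/2,L:7/2)
total length: 27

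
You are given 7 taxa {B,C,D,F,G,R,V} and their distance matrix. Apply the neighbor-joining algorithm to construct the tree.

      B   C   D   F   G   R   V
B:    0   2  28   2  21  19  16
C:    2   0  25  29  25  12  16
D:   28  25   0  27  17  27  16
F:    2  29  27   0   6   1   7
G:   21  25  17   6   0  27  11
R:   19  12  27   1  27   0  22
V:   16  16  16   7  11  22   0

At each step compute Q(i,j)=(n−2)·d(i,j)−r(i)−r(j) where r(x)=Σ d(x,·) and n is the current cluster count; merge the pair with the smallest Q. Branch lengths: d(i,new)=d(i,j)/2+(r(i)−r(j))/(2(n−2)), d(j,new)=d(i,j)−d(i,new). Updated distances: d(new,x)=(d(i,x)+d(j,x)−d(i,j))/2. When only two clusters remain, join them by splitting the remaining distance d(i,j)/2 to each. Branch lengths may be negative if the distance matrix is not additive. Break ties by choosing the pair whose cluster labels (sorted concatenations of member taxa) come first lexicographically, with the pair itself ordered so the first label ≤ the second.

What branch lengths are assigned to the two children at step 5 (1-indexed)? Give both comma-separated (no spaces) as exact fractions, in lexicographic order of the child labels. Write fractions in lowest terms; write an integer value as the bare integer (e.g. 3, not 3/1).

9/4,23/2

step 1: merge (B,C) at d=2, Q=-187; branch lengths B→-11/10, C→31/10; new cluster BC
  updated: d(BC,D)=51/2, d(BC,F)=29/2, d(BC,G)=22, d(BC,R)=29/2, d(BC,V)=15
step 2: merge (F,R) at d=1, Q=-143; branch lengths F→-4, R→5; new cluster FR
  updated: d(BC,FR)=14, d(D,FR)=53/2, d(FR,G)=16, d(FR,V)=14
step 3: merge (BC,FR) at d=14, Q=-105; branch lengths BC→8, FR→6; new cluster BCFR
  updated: d(BCFR,D)=19, d(BCFR,G)=12, d(BCFR,V)=15/2
step 4: merge (BCFR,V) at d=15/2, Q=-58; branch lengths BCFR→19/4, V→11/4; new cluster BCFRV
  updated: d(BCFRV,D)=55/4, d(BCFRV,G)=31/4
step 5: merge (BCFRV,D) at d=55/4, Q=-77/2; branch lengths BCFRV→9/4, D→23/2; new cluster BCDFRV
  updated: d(BCDFRV,G)=11/2
step 6: merge (BCDFRV,G) at d=11/2; branch lengths BCDFRV→11/4, G→11/4; new cluster BCDFGRV
final tree: (((((B:-11/10,C:31/10):8,(F:-4,R:5):6):19/4,V:11/4):9/4,D:23/2):11/4,G:11/4)
total length: 175/4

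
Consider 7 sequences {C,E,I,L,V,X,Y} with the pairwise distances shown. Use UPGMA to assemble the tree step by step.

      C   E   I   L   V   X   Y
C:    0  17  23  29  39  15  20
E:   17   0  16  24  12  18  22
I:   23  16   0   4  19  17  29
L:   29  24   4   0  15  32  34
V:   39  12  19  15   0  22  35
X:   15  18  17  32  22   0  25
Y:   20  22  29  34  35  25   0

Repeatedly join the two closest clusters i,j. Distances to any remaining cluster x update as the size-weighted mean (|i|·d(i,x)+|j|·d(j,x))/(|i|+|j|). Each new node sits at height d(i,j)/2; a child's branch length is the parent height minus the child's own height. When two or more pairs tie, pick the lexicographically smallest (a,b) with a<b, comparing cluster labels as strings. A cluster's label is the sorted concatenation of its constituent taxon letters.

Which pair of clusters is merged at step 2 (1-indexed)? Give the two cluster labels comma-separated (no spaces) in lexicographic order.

E,V

1. join I+L (d=4) ⇒ IL; edges |I|=2, |L|=2
  updated: d(C,IL)=26, d(E,IL)=20, d(IL,V)=17, d(IL,X)=49/2, d(IL,Y)=63/2
2. join E+V (d=12) ⇒ EV; edges |E|=6, |V|=6
  updated: d(C,EV)=28, d(EV,IL)=37/2, d(EV,X)=20, d(EV,Y)=57/2
3. join C+X (d=15) ⇒ CX; edges |C|=15/2, |X|=15/2
  updated: d(CX,EV)=24, d(CX,IL)=101/4, d(CX,Y)=45/2
4. join EV+IL (d=37/2) ⇒ EILV; edges |EV|=13/4, |IL|=29/4
  updated: d(CX,EILV)=197/8, d(EILV,Y)=30
5. join CX+Y (d=45/2) ⇒ CXY; edges |CX|=15/4, |Y|=45/4
  updated: d(CXY,EILV)=317/12
6. join CXY+EILV (d=317/12) ⇒ CEILVXY; edges |CXY|=47/24, |EILV|=95/24
final tree: (((C:15/2,X:15/2):15/4,Y:45/4):47/24,((E:6,V:6):13/4,(I:2,L:2):29/4):95/24)
total length: 749/12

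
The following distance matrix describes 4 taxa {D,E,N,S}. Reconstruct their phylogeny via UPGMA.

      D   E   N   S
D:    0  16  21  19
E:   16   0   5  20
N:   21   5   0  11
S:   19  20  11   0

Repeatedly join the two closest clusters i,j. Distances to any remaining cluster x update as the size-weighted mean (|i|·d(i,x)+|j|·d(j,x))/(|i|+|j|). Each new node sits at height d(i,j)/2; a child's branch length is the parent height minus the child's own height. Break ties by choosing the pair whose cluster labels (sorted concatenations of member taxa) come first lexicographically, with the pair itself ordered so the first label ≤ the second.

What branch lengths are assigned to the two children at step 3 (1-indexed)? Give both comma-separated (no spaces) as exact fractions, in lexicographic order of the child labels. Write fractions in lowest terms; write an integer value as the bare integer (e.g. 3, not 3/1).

1. join E+N (d=5) ⇒ EN; edges |E|=5/2, |N|=5/2
  updated: d(D,EN)=37/2, d(EN,S)=31/2
2. join EN+S (d=31/2) ⇒ ENS; edges |EN|=21/4, |S|=31/4
  updated: d(D,ENS)=56/3
3. join D+ENS (d=56/3) ⇒ DENS; edges |D|=28/3, |ENS|=19/12
final tree: (D:28/3,((E:5/2,N:5/2):21/4,S:31/4):19/12)
total length: 347/12

28/3,19/12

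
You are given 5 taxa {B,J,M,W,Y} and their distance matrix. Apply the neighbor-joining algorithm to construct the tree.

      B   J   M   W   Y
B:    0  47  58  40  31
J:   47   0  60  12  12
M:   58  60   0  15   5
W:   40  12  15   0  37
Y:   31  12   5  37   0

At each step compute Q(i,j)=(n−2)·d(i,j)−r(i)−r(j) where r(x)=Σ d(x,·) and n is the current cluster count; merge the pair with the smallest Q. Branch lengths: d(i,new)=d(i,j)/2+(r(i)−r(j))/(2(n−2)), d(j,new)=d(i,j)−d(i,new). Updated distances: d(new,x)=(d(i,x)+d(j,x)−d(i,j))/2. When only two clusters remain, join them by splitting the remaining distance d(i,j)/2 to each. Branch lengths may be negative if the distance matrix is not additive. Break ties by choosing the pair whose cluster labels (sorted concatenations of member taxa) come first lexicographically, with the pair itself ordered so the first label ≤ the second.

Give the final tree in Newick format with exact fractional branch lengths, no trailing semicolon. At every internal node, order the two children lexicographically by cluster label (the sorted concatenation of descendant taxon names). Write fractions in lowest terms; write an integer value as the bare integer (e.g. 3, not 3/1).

step 1: merge (M,Y) at d=5, Q=-208; branch lengths M→34/3, Y→-19/3; new cluster MY
  updated: d(B,MY)=42, d(J,MY)=67/2, d(MY,W)=47/2
step 2: merge (B,MY) at d=42, Q=-144; branch lengths B→57/2, MY→27/2; new cluster BMY
  updated: d(BMY,J)=77/4, d(BMY,W)=43/4
step 3: merge (BMY,J) at d=77/4, Q=-42; branch lengths BMY→9, J→41/4; new cluster BJMY
  updated: d(BJMY,W)=7/4
step 4: merge (BJMY,W) at d=7/4; branch lengths BJMY→7/8, W→7/8; new cluster BJMWY
final tree: (((B:57/2,(M:34/3,Y:-19/3):27/2):9,J:41/4):7/8,W:7/8)
total length: 68

(((B:57/2,(M:34/3,Y:-19/3):27/2):9,J:41/4):7/8,W:7/8)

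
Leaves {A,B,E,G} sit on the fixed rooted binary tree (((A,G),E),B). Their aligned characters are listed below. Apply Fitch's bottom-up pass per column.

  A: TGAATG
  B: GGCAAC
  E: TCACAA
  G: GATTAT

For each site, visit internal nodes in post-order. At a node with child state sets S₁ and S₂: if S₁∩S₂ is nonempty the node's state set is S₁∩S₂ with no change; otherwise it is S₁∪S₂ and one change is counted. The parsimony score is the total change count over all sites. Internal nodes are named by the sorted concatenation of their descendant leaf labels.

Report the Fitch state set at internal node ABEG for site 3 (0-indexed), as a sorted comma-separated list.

A

[col 0] AG: children A:{T}, G:{G} ∪→ {G,T}; cost 1
[col 0] AEG: children AG:{G,T}, E:{T} ∩→ {T}; cost 0
[col 0] ABEG: children AEG:{T}, B:{G} ∪→ {G,T}; cost 1
[col 1] AG: children A:{G}, G:{A} ∪→ {A,G}; cost 1
[col 1] AEG: children AG:{A,G}, E:{C} ∪→ {A,C,G}; cost 1
[col 1] ABEG: children AEG:{A,C,G}, B:{G} ∩→ {G}; cost 0
[col 2] AG: children A:{A}, G:{T} ∪→ {A,T}; cost 1
[col 2] AEG: children AG:{A,T}, E:{A} ∩→ {A}; cost 0
[col 2] ABEG: children AEG:{A}, B:{C} ∪→ {A,C}; cost 1
[col 3] AG: children A:{A}, G:{T} ∪→ {A,T}; cost 1
[col 3] AEG: children AG:{A,T}, E:{C} ∪→ {A,C,T}; cost 1
[col 3] ABEG: children AEG:{A,C,T}, B:{A} ∩→ {A}; cost 0
[col 4] AG: children A:{T}, G:{A} ∪→ {A,T}; cost 1
[col 4] AEG: children AG:{A,T}, E:{A} ∩→ {A}; cost 0
[col 4] ABEG: children AEG:{A}, B:{A} ∩→ {A}; cost 0
[col 5] AG: children A:{G}, G:{T} ∪→ {G,T}; cost 1
[col 5] AEG: children AG:{G,T}, E:{A} ∪→ {A,G,T}; cost 1
[col 5] ABEG: children AEG:{A,G,T}, B:{C} ∪→ {A,C,G,T}; cost 1
per-site changes: [2, 2, 2, 2, 1, 3]; total = 12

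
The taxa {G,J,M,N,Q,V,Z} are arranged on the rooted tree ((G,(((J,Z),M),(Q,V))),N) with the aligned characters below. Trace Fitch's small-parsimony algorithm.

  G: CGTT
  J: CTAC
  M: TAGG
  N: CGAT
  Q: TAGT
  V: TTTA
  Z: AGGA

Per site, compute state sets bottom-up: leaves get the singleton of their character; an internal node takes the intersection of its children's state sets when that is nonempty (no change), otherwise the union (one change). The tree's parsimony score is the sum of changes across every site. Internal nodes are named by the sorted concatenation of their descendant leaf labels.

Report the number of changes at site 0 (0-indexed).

3

site 0, node JZ: J={C} ∪ Z={A} → {A,C} (+1)
site 0, node JMZ: JZ={A,C} ∪ M={T} → {A,C,T} (+1)
site 0, node QV: Q={T} ∩ V={T} → {T} (+0)
site 0, node JMQVZ: JMZ={A,C,T} ∩ QV={T} → {T} (+0)
site 0, node GJMQVZ: G={C} ∪ JMQVZ={T} → {C,T} (+1)
site 0, node GJMNQVZ: GJMQVZ={C,T} ∩ N={C} → {C} (+0)
site 1, node JZ: J={T} ∪ Z={G} → {G,T} (+1)
site 1, node JMZ: JZ={G,T} ∪ M={A} → {A,G,T} (+1)
site 1, node QV: Q={A} ∪ V={T} → {A,T} (+1)
site 1, node JMQVZ: JMZ={A,G,T} ∩ QV={A,T} → {A,T} (+0)
site 1, node GJMQVZ: G={G} ∪ JMQVZ={A,T} → {A,G,T} (+1)
site 1, node GJMNQVZ: GJMQVZ={A,G,T} ∩ N={G} → {G} (+0)
site 2, node JZ: J={A} ∪ Z={G} → {A,G} (+1)
site 2, node JMZ: JZ={A,G} ∩ M={G} → {G} (+0)
site 2, node QV: Q={G} ∪ V={T} → {G,T} (+1)
site 2, node JMQVZ: JMZ={G} ∩ QV={G,T} → {G} (+0)
site 2, node GJMQVZ: G={T} ∪ JMQVZ={G} → {G,T} (+1)
site 2, node GJMNQVZ: GJMQVZ={G,T} ∪ N={A} → {A,G,T} (+1)
site 3, node JZ: J={C} ∪ Z={A} → {A,C} (+1)
site 3, node JMZ: JZ={A,C} ∪ M={G} → {A,C,G} (+1)
site 3, node QV: Q={T} ∪ V={A} → {A,T} (+1)
site 3, node JMQVZ: JMZ={A,C,G} ∩ QV={A,T} → {A} (+0)
site 3, node GJMQVZ: G={T} ∪ JMQVZ={A} → {A,T} (+1)
site 3, node GJMNQVZ: GJMQVZ={A,T} ∩ N={T} → {T} (+0)
per-site changes: [3, 4, 4, 4]; total = 15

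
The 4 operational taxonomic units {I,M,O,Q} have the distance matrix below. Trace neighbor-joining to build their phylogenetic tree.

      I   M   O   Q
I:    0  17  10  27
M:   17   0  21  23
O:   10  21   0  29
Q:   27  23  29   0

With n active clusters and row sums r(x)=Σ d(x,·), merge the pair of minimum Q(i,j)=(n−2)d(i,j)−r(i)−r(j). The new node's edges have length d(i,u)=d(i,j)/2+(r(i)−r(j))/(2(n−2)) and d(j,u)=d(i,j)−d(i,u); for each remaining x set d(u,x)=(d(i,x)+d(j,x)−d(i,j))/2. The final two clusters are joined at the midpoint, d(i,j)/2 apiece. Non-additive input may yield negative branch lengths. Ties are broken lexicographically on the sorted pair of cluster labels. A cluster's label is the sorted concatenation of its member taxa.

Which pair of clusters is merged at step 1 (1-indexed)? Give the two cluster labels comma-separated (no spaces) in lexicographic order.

I,O

iteration 1: select I,O (d=10, Q=-94); attach at lengths (7/2, 13/2); label the merged cluster IO
  updated: d(IO,M)=14, d(IO,Q)=23
iteration 2: select IO,M (d=14, Q=-60); attach at lengths (7, 7); label the merged cluster IMO
  updated: d(IMO,Q)=16
iteration 3: select IMO,Q (d=16); attach at lengths (8, 8); label the merged cluster IMOQ
final tree: (((I:7/2,O:13/2):7,M:7):8,Q:8)
total length: 40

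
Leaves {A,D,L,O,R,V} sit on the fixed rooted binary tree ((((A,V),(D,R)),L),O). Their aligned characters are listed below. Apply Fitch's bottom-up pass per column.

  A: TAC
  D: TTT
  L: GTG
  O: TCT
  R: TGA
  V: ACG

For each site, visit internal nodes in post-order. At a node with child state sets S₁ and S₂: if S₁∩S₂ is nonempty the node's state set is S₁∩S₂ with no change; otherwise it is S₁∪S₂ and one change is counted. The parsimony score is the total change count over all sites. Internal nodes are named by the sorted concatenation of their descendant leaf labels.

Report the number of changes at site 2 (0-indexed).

site 0, node AV: A={T} ∪ V={A} → {A,T} (+1)
site 0, node DR: D={T} ∩ R={T} → {T} (+0)
site 0, node ADRV: AV={A,T} ∩ DR={T} → {T} (+0)
site 0, node ADLRV: ADRV={T} ∪ L={G} → {G,T} (+1)
site 0, node ADLORV: ADLRV={G,T} ∩ O={T} → {T} (+0)
site 1, node AV: A={A} ∪ V={C} → {A,C} (+1)
site 1, node DR: D={T} ∪ R={G} → {G,T} (+1)
site 1, node ADRV: AV={A,C} ∪ DR={G,T} → {A,C,G,T} (+1)
site 1, node ADLRV: ADRV={A,C,G,T} ∩ L={T} → {T} (+0)
site 1, node ADLORV: ADLRV={T} ∪ O={C} → {C,T} (+1)
site 2, node AV: A={C} ∪ V={G} → {C,G} (+1)
site 2, node DR: D={T} ∪ R={A} → {A,T} (+1)
site 2, node ADRV: AV={C,G} ∪ DR={A,T} → {A,C,G,T} (+1)
site 2, node ADLRV: ADRV={A,C,G,T} ∩ L={G} → {G} (+0)
site 2, node ADLORV: ADLRV={G} ∪ O={T} → {G,T} (+1)
per-site changes: [2, 4, 4]; total = 10

4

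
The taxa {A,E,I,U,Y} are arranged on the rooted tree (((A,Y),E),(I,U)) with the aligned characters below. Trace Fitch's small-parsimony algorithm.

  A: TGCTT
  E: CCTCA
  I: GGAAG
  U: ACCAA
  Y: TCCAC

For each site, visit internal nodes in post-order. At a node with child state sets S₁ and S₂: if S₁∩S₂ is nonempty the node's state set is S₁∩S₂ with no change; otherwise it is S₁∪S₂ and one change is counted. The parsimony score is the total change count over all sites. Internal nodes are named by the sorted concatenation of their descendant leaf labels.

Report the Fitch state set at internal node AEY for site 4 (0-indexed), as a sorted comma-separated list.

A,C,T

site 0, node AY: A={T} ∩ Y={T} → {T} (+0)
site 0, node AEY: AY={T} ∪ E={C} → {C,T} (+1)
site 0, node IU: I={G} ∪ U={A} → {A,G} (+1)
site 0, node AEIUY: AEY={C,T} ∪ IU={A,G} → {A,C,G,T} (+1)
site 1, node AY: A={G} ∪ Y={C} → {C,G} (+1)
site 1, node AEY: AY={C,G} ∩ E={C} → {C} (+0)
site 1, node IU: I={G} ∪ U={C} → {C,G} (+1)
site 1, node AEIUY: AEY={C} ∩ IU={C,G} → {C} (+0)
site 2, node AY: A={C} ∩ Y={C} → {C} (+0)
site 2, node AEY: AY={C} ∪ E={T} → {C,T} (+1)
site 2, node IU: I={A} ∪ U={C} → {A,C} (+1)
site 2, node AEIUY: AEY={C,T} ∩ IU={A,C} → {C} (+0)
site 3, node AY: A={T} ∪ Y={A} → {A,T} (+1)
site 3, node AEY: AY={A,T} ∪ E={C} → {A,C,T} (+1)
site 3, node IU: I={A} ∩ U={A} → {A} (+0)
site 3, node AEIUY: AEY={A,C,T} ∩ IU={A} → {A} (+0)
site 4, node AY: A={T} ∪ Y={C} → {C,T} (+1)
site 4, node AEY: AY={C,T} ∪ E={A} → {A,C,T} (+1)
site 4, node IU: I={G} ∪ U={A} → {A,G} (+1)
site 4, node AEIUY: AEY={A,C,T} ∩ IU={A,G} → {A} (+0)
per-site changes: [3, 2, 2, 2, 3]; total = 12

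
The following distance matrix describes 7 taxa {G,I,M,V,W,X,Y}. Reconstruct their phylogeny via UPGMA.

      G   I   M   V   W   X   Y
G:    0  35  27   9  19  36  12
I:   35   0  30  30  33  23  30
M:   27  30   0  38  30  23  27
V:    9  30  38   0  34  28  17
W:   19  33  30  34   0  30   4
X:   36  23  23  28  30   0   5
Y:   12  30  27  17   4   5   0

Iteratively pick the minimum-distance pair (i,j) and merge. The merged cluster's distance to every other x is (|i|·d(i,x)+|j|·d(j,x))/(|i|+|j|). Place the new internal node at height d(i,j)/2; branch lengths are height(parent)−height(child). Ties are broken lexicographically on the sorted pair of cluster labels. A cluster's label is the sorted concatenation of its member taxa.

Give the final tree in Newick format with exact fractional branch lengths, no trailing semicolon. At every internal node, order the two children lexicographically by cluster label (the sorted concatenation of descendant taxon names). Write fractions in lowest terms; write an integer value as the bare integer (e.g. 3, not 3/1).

((((G:9/2,V:9/2):23/3,((W:2,Y:2):27/4,X:35/4):41/12):7/3,M:29/2):7/12,I:181/12)

1. join W+Y (d=4) ⇒ WY; edges |W|=2, |Y|=2
  updated: d(G,WY)=31/2, d(I,WY)=63/2, d(M,WY)=57/2, d(V,WY)=51/2, d(WY,X)=35/2
2. join G+V (d=9) ⇒ GV; edges |G|=9/2, |V|=9/2
  updated: d(GV,I)=65/2, d(GV,M)=65/2, d(GV,WY)=41/2, d(GV,X)=32
3. join WY+X (d=35/2) ⇒ WXY; edges |WY|=27/4, |X|=35/4
  updated: d(GV,WXY)=73/3, d(I,WXY)=86/3, d(M,WXY)=80/3
4. join GV+WXY (d=73/3) ⇒ GVWXY; edges |GV|=23/3, |WXY|=41/12
  updated: d(GVWXY,I)=151/5, d(GVWXY,M)=29
5. join GVWXY+M (d=29) ⇒ GMVWXY; edges |GVWXY|=7/3, |M|=29/2
  updated: d(GMVWXY,I)=181/6
6. join GMVWXY+I (d=181/6) ⇒ GIMVWXY; edges |GMVWXY|=7/12, |I|=181/12
final tree: ((((G:9/2,V:9/2):23/3,((W:2,Y:2):27/4,X:35/4):41/12):7/3,M:29/2):7/12,I:181/12)
total length: 865/12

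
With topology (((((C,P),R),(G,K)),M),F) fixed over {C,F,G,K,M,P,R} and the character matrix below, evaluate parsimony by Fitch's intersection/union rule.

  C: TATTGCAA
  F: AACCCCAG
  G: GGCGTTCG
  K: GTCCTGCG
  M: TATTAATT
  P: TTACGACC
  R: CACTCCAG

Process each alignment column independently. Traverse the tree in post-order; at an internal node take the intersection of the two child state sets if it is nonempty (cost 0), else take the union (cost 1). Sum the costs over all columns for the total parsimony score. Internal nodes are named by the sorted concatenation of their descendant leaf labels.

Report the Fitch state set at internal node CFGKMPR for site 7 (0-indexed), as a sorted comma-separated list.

CP@0: {T} ∩ {T} = {T} (intersection, +0)
CPR@0: {T} ∪ {C} = {C,T} (union, +1)
GK@0: {G} ∩ {G} = {G} (intersection, +0)
CGKPR@0: {C,T} ∪ {G} = {C,G,T} (union, +1)
CGKMPR@0: {C,G,T} ∩ {T} = {T} (intersection, +0)
CFGKMPR@0: {T} ∪ {A} = {A,T} (union, +1)
CP@1: {A} ∪ {T} = {A,T} (union, +1)
CPR@1: {A,T} ∩ {A} = {A} (intersection, +0)
GK@1: {G} ∪ {T} = {G,T} (union, +1)
CGKPR@1: {A} ∪ {G,T} = {A,G,T} (union, +1)
CGKMPR@1: {A,G,T} ∩ {A} = {A} (intersection, +0)
CFGKMPR@1: {A} ∩ {A} = {A} (intersection, +0)
CP@2: {T} ∪ {A} = {A,T} (union, +1)
CPR@2: {A,T} ∪ {C} = {A,C,T} (union, +1)
GK@2: {C} ∩ {C} = {C} (intersection, +0)
CGKPR@2: {A,C,T} ∩ {C} = {C} (intersection, +0)
CGKMPR@2: {C} ∪ {T} = {C,T} (union, +1)
CFGKMPR@2: {C,T} ∩ {C} = {C} (intersection, +0)
CP@3: {T} ∪ {C} = {C,T} (union, +1)
CPR@3: {C,T} ∩ {T} = {T} (intersection, +0)
GK@3: {G} ∪ {C} = {C,G} (union, +1)
CGKPR@3: {T} ∪ {C,G} = {C,G,T} (union, +1)
CGKMPR@3: {C,G,T} ∩ {T} = {T} (intersection, +0)
CFGKMPR@3: {T} ∪ {C} = {C,T} (union, +1)
CP@4: {G} ∩ {G} = {G} (intersection, +0)
CPR@4: {G} ∪ {C} = {C,G} (union, +1)
GK@4: {T} ∩ {T} = {T} (intersection, +0)
CGKPR@4: {C,G} ∪ {T} = {C,G,T} (union, +1)
CGKMPR@4: {C,G,T} ∪ {A} = {A,C,G,T} (union, +1)
CFGKMPR@4: {A,C,G,T} ∩ {C} = {C} (intersection, +0)
CP@5: {C} ∪ {A} = {A,C} (union, +1)
CPR@5: {A,C} ∩ {C} = {C} (intersection, +0)
GK@5: {T} ∪ {G} = {G,T} (union, +1)
CGKPR@5: {C} ∪ {G,T} = {C,G,T} (union, +1)
CGKMPR@5: {C,G,T} ∪ {A} = {A,C,G,T} (union, +1)
CFGKMPR@5: {A,C,G,T} ∩ {C} = {C} (intersection, +0)
CP@6: {A} ∪ {C} = {A,C} (union, +1)
CPR@6: {A,C} ∩ {A} = {A} (intersection, +0)
GK@6: {C} ∩ {C} = {C} (intersection, +0)
CGKPR@6: {A} ∪ {C} = {A,C} (union, +1)
CGKMPR@6: {A,C} ∪ {T} = {A,C,T} (union, +1)
CFGKMPR@6: {A,C,T} ∩ {A} = {A} (intersection, +0)
CP@7: {A} ∪ {C} = {A,C} (union, +1)
CPR@7: {A,C} ∪ {G} = {A,C,G} (union, +1)
GK@7: {G} ∩ {G} = {G} (intersection, +0)
CGKPR@7: {A,C,G} ∩ {G} = {G} (intersection, +0)
CGKMPR@7: {G} ∪ {T} = {G,T} (union, +1)
CFGKMPR@7: {G,T} ∩ {G} = {G} (intersection, +0)
per-site changes: [3, 3, 3, 4, 3, 4, 3, 3]; total = 26

G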